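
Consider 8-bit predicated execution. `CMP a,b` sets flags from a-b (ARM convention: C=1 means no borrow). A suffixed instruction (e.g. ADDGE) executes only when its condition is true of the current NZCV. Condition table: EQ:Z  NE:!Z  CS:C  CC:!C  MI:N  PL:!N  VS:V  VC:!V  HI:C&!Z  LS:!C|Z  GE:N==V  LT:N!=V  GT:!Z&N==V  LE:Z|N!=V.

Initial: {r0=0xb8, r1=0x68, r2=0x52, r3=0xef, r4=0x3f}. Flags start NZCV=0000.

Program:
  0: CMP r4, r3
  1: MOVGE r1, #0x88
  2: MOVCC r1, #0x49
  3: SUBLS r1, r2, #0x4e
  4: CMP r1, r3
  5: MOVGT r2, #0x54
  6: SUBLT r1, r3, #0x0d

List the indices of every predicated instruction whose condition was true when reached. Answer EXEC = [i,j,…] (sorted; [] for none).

[0] flags=0000 → (cmp)
[1] flags=0000 GE?T → r1=0x88
[2] flags=0000 CC?T → r1=0x49
[3] flags=0000 LS?T → r1=0x04
[4] flags=0000 → (cmp)
[5] flags=0000 GT?T → r2=0x54
[6] flags=0000 LT?F → skip

EXEC = [1,2,3,5]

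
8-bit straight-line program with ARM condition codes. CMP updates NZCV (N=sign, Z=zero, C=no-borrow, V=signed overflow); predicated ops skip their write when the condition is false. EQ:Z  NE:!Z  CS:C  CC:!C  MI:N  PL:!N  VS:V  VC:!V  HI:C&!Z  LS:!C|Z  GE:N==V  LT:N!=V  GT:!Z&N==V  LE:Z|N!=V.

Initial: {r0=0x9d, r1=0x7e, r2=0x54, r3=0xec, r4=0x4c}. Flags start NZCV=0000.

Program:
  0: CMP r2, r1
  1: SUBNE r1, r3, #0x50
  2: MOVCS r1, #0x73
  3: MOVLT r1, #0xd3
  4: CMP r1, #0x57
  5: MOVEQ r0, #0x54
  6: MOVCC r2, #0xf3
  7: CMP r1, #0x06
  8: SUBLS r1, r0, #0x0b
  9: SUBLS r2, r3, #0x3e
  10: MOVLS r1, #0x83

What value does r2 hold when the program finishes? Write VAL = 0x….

0: ✓ CMP  NZCV=1000
1: ✓ SUBNE  r1←0x9c
2: · MOVCS
3: ✓ MOVLT  r1←0xd3
4: ✓ CMP  NZCV=0011
5: · MOVEQ
6: · MOVCC
7: ✓ CMP  NZCV=1010
8: · SUBLS
9: · SUBLS
10: · MOVLS

VAL = 0x54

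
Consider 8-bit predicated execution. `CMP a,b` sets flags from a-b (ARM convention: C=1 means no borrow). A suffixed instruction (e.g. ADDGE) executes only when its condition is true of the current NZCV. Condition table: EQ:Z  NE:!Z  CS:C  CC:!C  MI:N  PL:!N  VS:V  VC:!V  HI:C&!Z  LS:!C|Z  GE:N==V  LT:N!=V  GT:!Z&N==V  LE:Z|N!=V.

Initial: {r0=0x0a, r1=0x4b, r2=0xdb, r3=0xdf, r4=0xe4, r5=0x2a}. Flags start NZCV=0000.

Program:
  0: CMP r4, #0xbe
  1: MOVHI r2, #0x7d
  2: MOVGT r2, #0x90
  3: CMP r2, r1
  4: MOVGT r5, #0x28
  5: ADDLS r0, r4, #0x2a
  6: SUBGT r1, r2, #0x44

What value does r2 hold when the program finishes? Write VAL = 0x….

0: ✓ CMP  NZCV=0010
1: ✓ MOVHI  r2←0x7d
2: ✓ MOVGT  r2←0x90
3: ✓ CMP  NZCV=0011
4: · MOVGT
5: · ADDLS
6: · SUBGT

VAL = 0x90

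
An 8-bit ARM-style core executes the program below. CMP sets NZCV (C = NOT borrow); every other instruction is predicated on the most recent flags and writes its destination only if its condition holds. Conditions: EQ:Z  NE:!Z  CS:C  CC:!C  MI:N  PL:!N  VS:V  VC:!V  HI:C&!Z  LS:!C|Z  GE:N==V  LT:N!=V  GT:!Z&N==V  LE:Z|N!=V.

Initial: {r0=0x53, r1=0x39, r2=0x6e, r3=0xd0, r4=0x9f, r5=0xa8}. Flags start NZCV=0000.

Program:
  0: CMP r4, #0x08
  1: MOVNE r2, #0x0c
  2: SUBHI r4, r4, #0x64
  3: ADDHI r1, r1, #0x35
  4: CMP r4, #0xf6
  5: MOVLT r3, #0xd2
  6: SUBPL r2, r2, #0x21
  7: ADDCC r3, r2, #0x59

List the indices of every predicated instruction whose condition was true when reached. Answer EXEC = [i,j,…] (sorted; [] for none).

EXEC = [1,2,3,6,7]

[0] flags=1010 → (cmp)
[1] flags=1010 NE?T → r2=0x0c
[2] flags=1010 HI?T → r4=0x3b
[3] flags=1010 HI?T → r1=0x6e
[4] flags=0000 → (cmp)
[5] flags=0000 LT?F → skip
[6] flags=0000 PL?T → r2=0xeb
[7] flags=0000 CC?T → r3=0x44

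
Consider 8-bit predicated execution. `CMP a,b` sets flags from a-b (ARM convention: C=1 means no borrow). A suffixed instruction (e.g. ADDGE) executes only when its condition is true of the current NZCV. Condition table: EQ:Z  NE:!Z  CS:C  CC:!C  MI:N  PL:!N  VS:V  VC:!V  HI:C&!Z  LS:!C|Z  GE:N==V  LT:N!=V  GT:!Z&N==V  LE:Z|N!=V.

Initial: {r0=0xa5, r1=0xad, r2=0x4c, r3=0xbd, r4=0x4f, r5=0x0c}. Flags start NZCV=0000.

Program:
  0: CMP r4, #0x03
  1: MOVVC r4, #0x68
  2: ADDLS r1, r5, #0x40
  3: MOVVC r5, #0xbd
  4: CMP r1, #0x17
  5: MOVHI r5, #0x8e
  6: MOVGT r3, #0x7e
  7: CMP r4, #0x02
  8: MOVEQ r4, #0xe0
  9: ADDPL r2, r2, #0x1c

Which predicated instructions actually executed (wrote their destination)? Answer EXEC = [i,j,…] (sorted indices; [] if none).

EXEC = [1,3,5,9]

0: ✓ CMP  NZCV=0010
1: ✓ MOVVC  r4←0x68
2: · ADDLS
3: ✓ MOVVC  r5←0xbd
4: ✓ CMP  NZCV=1010
5: ✓ MOVHI  r5←0x8e
6: · MOVGT
7: ✓ CMP  NZCV=0010
8: · MOVEQ
9: ✓ ADDPL  r2←0x68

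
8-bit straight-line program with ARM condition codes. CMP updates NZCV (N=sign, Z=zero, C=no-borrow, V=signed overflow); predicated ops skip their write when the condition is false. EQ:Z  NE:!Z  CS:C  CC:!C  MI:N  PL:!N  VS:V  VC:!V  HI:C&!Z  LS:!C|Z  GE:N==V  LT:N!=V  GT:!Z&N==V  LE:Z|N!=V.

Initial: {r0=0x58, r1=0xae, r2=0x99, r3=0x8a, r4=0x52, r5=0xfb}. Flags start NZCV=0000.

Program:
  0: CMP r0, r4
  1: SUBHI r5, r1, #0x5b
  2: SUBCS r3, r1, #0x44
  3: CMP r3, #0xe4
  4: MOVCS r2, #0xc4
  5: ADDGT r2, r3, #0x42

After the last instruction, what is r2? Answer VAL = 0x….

0: ✓ CMP  NZCV=0010
1: ✓ SUBHI  r5←0x53
2: ✓ SUBCS  r3←0x6a
3: ✓ CMP  NZCV=1001
4: · MOVCS
5: ✓ ADDGT  r2←0xac

VAL = 0xac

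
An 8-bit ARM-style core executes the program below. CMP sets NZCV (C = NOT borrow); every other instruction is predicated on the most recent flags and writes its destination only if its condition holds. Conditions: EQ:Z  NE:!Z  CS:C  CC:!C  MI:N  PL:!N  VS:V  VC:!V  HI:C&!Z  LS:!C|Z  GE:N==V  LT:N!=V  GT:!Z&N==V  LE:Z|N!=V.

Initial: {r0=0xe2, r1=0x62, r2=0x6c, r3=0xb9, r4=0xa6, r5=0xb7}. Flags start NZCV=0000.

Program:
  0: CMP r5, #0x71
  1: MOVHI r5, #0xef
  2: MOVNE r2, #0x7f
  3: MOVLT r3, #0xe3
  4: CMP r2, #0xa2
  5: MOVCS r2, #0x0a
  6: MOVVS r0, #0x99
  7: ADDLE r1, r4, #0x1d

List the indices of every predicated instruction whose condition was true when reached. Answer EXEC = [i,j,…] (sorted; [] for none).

0: ✓ CMP  NZCV=0011
1: ✓ MOVHI  r5←0xef
2: ✓ MOVNE  r2←0x7f
3: ✓ MOVLT  r3←0xe3
4: ✓ CMP  NZCV=1001
5: · MOVCS
6: ✓ MOVVS  r0←0x99
7: · ADDLE

EXEC = [1,2,3,6]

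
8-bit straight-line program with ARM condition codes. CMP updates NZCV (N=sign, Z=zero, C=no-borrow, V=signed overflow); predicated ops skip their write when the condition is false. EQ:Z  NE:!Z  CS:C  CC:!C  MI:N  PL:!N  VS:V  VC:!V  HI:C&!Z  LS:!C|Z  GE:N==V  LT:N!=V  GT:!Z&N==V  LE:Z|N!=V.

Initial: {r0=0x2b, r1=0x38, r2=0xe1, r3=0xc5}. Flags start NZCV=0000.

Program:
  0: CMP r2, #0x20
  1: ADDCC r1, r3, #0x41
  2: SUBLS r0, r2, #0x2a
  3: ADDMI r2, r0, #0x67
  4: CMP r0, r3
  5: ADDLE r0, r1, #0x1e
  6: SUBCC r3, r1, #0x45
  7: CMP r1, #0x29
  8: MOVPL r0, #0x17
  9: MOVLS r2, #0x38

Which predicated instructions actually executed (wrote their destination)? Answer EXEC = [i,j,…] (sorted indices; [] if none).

EXEC = [3,6,8]

[0] flags=1010 → (cmp)
[1] flags=1010 CC?F → skip
[2] flags=1010 LS?F → skip
[3] flags=1010 MI?T → r2=0x92
[4] flags=0000 → (cmp)
[5] flags=0000 LE?F → skip
[6] flags=0000 CC?T → r3=0xf3
[7] flags=0010 → (cmp)
[8] flags=0010 PL?T → r0=0x17
[9] flags=0010 LS?F → skip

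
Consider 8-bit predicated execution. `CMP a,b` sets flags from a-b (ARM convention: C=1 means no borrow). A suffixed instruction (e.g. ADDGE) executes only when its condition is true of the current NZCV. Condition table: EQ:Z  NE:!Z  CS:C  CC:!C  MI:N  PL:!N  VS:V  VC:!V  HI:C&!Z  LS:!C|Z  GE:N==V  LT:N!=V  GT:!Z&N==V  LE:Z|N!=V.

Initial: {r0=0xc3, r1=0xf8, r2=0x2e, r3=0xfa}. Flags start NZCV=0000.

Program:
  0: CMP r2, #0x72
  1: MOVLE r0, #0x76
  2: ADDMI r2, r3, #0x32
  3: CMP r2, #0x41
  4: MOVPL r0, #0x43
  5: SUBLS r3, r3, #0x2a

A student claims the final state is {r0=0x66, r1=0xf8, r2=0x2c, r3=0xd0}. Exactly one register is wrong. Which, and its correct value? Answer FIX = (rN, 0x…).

FIX = (r0, 0x76)

[0] flags=1000 → (cmp)
[1] flags=1000 LE?T → r0=0x76
[2] flags=1000 MI?T → r2=0x2c
[3] flags=1000 → (cmp)
[4] flags=1000 PL?F → skip
[5] flags=1000 LS?T → r3=0xd0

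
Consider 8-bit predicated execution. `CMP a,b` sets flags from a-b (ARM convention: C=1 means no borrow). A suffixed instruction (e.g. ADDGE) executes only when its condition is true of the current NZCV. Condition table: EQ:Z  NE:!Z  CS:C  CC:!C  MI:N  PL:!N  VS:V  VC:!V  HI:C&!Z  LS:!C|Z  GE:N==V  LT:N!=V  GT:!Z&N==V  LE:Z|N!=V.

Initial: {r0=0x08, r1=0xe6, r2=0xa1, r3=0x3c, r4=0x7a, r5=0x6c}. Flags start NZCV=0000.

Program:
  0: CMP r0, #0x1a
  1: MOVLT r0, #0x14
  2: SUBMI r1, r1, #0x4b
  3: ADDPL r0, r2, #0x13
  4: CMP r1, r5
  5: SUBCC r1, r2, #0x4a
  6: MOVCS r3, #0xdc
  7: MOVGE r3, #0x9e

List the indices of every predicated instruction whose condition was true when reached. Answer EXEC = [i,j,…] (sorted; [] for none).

0: ✓ CMP  NZCV=1000
1: ✓ MOVLT  r0←0x14
2: ✓ SUBMI  r1←0x9b
3: · ADDPL
4: ✓ CMP  NZCV=0011
5: · SUBCC
6: ✓ MOVCS  r3←0xdc
7: · MOVGE

EXEC = [1,2,6]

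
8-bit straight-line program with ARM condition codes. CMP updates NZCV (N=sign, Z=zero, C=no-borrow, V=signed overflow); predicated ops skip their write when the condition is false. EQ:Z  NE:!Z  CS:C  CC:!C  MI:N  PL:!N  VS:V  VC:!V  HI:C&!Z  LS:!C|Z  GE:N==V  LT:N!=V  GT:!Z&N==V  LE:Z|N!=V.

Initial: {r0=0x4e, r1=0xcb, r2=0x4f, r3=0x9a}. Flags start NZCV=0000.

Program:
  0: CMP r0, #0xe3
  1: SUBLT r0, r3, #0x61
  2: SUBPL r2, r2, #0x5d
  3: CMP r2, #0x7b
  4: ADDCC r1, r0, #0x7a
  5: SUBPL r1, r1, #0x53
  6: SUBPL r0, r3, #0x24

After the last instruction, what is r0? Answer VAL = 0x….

0: ✓ CMP  NZCV=0000
1: · SUBLT
2: ✓ SUBPL  r2←0xf2
3: ✓ CMP  NZCV=0011
4: · ADDCC
5: ✓ SUBPL  r1←0x78
6: ✓ SUBPL  r0←0x76

VAL = 0x76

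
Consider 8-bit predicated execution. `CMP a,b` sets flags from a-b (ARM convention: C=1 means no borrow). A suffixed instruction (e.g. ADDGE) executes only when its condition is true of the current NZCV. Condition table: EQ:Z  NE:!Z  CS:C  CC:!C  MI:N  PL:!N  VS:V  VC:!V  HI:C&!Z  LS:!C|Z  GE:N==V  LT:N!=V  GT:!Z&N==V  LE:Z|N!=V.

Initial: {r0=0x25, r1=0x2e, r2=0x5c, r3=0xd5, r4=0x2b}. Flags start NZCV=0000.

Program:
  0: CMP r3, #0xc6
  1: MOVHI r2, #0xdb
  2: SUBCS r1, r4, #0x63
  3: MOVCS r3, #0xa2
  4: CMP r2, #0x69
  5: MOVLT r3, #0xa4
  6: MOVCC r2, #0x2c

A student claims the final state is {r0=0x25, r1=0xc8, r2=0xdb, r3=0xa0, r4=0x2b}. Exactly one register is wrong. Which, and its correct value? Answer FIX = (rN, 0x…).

0: ✓ CMP  NZCV=0010
1: ✓ MOVHI  r2←0xdb
2: ✓ SUBCS  r1←0xc8
3: ✓ MOVCS  r3←0xa2
4: ✓ CMP  NZCV=0011
5: ✓ MOVLT  r3←0xa4
6: · MOVCC

FIX = (r3, 0xa4)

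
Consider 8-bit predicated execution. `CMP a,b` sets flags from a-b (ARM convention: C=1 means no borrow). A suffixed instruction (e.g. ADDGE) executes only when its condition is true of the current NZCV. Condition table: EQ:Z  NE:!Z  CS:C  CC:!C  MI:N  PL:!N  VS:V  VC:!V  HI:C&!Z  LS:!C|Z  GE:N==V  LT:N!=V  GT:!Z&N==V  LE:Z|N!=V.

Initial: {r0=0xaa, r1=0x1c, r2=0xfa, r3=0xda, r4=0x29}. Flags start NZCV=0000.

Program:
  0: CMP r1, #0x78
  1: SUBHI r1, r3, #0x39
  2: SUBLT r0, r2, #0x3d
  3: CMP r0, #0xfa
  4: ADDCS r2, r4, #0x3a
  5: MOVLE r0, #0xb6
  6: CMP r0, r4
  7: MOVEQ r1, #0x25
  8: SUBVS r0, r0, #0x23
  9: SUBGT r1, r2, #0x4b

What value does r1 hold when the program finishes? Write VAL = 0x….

VAL = 0x1c

0: ✓ CMP  NZCV=1000
1: · SUBHI
2: ✓ SUBLT  r0←0xbd
3: ✓ CMP  NZCV=1000
4: · ADDCS
5: ✓ MOVLE  r0←0xb6
6: ✓ CMP  NZCV=1010
7: · MOVEQ
8: · SUBVS
9: · SUBGT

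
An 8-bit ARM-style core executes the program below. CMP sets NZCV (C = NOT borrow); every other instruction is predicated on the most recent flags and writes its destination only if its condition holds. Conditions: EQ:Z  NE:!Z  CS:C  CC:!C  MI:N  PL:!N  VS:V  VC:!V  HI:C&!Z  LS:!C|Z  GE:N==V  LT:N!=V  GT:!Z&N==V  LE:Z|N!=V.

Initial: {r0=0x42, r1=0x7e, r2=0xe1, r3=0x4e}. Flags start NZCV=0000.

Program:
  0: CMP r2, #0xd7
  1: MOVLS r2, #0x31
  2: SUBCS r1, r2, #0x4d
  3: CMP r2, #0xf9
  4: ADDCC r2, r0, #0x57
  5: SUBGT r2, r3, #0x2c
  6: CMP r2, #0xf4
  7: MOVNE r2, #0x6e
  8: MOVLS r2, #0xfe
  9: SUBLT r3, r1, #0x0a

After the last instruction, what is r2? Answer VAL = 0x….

VAL = 0xfe

[0] flags=0010 → (cmp)
[1] flags=0010 LS?F → skip
[2] flags=0010 CS?T → r1=0x94
[3] flags=1000 → (cmp)
[4] flags=1000 CC?T → r2=0x99
[5] flags=1000 GT?F → skip
[6] flags=1000 → (cmp)
[7] flags=1000 NE?T → r2=0x6e
[8] flags=1000 LS?T → r2=0xfe
[9] flags=1000 LT?T → r3=0x8a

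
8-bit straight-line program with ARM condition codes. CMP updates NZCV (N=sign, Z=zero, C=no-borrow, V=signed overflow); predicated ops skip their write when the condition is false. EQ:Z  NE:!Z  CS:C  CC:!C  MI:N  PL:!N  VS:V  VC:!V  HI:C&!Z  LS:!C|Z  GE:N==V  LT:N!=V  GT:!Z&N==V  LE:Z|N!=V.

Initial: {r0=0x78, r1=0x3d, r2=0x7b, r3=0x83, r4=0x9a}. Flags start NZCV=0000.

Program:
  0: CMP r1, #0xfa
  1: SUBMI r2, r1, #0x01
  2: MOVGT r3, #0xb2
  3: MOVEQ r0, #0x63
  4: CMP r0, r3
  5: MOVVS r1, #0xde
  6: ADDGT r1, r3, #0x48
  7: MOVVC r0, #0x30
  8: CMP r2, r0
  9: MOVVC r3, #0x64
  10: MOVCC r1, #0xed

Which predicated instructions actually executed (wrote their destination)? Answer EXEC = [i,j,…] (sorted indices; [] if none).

EXEC = [2,5,6,9]

0: ✓ CMP  NZCV=0000
1: · SUBMI
2: ✓ MOVGT  r3←0xb2
3: · MOVEQ
4: ✓ CMP  NZCV=1001
5: ✓ MOVVS  r1←0xde
6: ✓ ADDGT  r1←0xfa
7: · MOVVC
8: ✓ CMP  NZCV=0010
9: ✓ MOVVC  r3←0x64
10: · MOVCC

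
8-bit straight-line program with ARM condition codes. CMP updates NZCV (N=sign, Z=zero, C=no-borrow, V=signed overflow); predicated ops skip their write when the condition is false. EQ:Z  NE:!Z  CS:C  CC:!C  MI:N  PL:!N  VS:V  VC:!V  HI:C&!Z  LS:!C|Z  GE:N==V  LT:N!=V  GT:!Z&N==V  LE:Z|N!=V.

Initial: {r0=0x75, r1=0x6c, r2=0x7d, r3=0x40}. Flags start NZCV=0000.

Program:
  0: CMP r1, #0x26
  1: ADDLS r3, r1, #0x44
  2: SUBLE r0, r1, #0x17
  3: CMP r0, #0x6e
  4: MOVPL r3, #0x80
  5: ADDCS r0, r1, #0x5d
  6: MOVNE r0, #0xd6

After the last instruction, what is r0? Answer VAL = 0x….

VAL = 0xd6

0: ✓ CMP  NZCV=0010
1: · ADDLS
2: · SUBLE
3: ✓ CMP  NZCV=0010
4: ✓ MOVPL  r3←0x80
5: ✓ ADDCS  r0←0xc9
6: ✓ MOVNE  r0←0xd6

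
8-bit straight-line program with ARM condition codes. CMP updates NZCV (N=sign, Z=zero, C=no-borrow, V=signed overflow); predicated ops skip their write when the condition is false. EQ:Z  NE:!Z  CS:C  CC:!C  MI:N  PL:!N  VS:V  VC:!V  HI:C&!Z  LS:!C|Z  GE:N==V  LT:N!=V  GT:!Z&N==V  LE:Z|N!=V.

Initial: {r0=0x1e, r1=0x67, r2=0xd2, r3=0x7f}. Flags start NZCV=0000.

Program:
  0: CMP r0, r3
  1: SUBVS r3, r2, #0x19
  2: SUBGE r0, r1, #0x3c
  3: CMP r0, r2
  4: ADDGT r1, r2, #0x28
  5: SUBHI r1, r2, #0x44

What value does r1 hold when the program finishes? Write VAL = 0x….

VAL = 0xfa

0: ✓ CMP  NZCV=1000
1: · SUBVS
2: · SUBGE
3: ✓ CMP  NZCV=0000
4: ✓ ADDGT  r1←0xfa
5: · SUBHI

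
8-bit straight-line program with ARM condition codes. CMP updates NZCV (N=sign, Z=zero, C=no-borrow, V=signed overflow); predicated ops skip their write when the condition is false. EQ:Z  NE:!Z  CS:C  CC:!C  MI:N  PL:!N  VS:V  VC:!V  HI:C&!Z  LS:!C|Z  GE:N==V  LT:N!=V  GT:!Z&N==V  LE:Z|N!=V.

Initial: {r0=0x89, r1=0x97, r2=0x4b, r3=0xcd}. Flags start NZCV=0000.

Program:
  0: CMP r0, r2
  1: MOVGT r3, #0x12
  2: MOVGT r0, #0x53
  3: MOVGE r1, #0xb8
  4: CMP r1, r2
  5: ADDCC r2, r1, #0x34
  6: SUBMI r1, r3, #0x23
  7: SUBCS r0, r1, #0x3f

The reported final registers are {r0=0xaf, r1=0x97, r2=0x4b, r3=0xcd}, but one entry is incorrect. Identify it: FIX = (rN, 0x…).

FIX = (r0, 0x58)

0: ✓ CMP  NZCV=0011
1: · MOVGT
2: · MOVGT
3: · MOVGE
4: ✓ CMP  NZCV=0011
5: · ADDCC
6: · SUBMI
7: ✓ SUBCS  r0←0x58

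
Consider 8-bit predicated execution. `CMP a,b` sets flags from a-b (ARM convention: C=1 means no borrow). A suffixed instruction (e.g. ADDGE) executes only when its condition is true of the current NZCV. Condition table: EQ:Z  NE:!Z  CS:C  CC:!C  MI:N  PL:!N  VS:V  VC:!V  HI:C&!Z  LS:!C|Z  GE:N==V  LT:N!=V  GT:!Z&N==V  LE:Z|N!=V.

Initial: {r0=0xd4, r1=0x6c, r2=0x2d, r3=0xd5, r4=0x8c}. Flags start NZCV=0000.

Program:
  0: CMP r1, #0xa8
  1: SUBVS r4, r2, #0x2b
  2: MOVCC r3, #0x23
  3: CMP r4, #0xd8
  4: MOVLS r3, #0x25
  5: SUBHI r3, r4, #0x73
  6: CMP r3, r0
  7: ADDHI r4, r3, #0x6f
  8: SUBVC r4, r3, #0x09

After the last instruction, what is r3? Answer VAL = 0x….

VAL = 0x25

0: ✓ CMP  NZCV=1001
1: ✓ SUBVS  r4←0x02
2: ✓ MOVCC  r3←0x23
3: ✓ CMP  NZCV=0000
4: ✓ MOVLS  r3←0x25
5: · SUBHI
6: ✓ CMP  NZCV=0000
7: · ADDHI
8: ✓ SUBVC  r4←0x1c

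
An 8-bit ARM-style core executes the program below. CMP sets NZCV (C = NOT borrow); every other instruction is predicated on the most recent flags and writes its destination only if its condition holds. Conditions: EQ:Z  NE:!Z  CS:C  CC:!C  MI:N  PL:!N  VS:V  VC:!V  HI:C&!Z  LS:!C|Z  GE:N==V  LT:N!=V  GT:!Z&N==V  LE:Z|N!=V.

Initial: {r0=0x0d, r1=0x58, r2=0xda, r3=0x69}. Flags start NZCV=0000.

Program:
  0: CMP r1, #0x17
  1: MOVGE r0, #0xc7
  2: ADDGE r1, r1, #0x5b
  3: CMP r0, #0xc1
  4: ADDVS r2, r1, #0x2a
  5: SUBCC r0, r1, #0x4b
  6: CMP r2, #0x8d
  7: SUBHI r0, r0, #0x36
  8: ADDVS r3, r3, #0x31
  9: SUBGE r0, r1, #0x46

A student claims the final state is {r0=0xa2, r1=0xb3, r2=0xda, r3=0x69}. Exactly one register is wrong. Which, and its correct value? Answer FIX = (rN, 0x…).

0: ✓ CMP  NZCV=0010
1: ✓ MOVGE  r0←0xc7
2: ✓ ADDGE  r1←0xb3
3: ✓ CMP  NZCV=0010
4: · ADDVS
5: · SUBCC
6: ✓ CMP  NZCV=0010
7: ✓ SUBHI  r0←0x91
8: · ADDVS
9: ✓ SUBGE  r0←0x6d

FIX = (r0, 0x6d)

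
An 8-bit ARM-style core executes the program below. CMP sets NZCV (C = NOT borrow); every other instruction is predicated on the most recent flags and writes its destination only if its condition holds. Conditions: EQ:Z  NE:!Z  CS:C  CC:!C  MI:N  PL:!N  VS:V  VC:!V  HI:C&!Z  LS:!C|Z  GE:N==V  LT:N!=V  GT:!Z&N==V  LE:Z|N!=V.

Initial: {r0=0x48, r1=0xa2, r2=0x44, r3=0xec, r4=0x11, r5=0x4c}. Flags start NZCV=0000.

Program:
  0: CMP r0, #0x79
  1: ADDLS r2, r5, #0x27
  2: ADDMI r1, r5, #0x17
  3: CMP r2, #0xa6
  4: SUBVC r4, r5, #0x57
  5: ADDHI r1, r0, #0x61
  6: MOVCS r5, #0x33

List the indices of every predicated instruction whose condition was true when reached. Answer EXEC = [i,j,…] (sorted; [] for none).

0: ✓ CMP  NZCV=1000
1: ✓ ADDLS  r2←0x73
2: ✓ ADDMI  r1←0x63
3: ✓ CMP  NZCV=1001
4: · SUBVC
5: · ADDHI
6: · MOVCS

EXEC = [1,2]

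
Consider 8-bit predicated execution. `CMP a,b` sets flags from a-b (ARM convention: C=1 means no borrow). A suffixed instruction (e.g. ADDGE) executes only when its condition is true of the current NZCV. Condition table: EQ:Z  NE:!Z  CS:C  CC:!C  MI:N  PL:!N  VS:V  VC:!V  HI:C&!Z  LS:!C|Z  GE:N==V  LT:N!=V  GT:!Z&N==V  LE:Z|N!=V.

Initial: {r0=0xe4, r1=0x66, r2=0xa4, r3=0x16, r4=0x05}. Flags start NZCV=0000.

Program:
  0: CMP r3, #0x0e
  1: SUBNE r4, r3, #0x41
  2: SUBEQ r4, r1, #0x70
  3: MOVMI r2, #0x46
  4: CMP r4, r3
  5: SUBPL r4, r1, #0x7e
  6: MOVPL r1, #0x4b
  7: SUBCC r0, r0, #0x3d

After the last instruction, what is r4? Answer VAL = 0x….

[0] flags=0010 → (cmp)
[1] flags=0010 NE?T → r4=0xd5
[2] flags=0010 EQ?F → skip
[3] flags=0010 MI?F → skip
[4] flags=1010 → (cmp)
[5] flags=1010 PL?F → skip
[6] flags=1010 PL?F → skip
[7] flags=1010 CC?F → skip

VAL = 0xd5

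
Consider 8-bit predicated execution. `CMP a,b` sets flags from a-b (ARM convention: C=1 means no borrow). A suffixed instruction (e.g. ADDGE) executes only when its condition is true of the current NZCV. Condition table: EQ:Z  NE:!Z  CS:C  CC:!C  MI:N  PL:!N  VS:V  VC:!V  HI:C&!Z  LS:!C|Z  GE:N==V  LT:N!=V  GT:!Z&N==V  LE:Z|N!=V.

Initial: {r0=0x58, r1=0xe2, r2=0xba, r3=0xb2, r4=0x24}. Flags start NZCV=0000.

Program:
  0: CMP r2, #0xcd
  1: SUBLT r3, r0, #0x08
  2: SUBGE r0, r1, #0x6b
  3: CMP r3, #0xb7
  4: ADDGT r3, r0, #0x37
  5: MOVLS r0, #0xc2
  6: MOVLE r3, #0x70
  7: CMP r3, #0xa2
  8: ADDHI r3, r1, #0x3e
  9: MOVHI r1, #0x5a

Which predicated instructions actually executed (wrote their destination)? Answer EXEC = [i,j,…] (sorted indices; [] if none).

EXEC = [1,4,5]

[0] flags=1000 → (cmp)
[1] flags=1000 LT?T → r3=0x50
[2] flags=1000 GE?F → skip
[3] flags=1001 → (cmp)
[4] flags=1001 GT?T → r3=0x8f
[5] flags=1001 LS?T → r0=0xc2
[6] flags=1001 LE?F → skip
[7] flags=1000 → (cmp)
[8] flags=1000 HI?F → skip
[9] flags=1000 HI?F → skip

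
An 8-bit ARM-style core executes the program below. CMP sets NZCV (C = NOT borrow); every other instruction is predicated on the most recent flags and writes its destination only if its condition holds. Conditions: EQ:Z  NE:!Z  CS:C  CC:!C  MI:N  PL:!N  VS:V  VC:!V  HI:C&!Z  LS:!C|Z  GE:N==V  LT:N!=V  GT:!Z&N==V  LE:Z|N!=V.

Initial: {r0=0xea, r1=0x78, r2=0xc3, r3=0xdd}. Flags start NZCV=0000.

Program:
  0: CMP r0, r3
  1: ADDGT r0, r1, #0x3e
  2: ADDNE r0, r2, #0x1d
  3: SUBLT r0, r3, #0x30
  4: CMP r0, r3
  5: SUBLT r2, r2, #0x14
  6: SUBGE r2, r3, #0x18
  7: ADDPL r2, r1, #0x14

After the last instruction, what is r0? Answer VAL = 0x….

VAL = 0xe0

[0] flags=0010 → (cmp)
[1] flags=0010 GT?T → r0=0xb6
[2] flags=0010 NE?T → r0=0xe0
[3] flags=0010 LT?F → skip
[4] flags=0010 → (cmp)
[5] flags=0010 LT?F → skip
[6] flags=0010 GE?T → r2=0xc5
[7] flags=0010 PL?T → r2=0x8c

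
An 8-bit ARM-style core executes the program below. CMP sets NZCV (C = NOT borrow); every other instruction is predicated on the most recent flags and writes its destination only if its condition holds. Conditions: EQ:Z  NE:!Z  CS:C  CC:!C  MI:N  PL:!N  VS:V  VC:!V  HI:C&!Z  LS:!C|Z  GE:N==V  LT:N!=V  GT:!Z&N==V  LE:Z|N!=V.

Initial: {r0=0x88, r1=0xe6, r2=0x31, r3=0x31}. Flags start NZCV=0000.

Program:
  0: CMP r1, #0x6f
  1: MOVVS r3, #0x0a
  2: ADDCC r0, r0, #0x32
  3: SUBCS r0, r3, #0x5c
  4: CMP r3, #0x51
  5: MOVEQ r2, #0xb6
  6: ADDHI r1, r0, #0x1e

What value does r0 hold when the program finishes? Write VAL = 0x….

0: ✓ CMP  NZCV=0011
1: ✓ MOVVS  r3←0x0a
2: · ADDCC
3: ✓ SUBCS  r0←0xae
4: ✓ CMP  NZCV=1000
5: · MOVEQ
6: · ADDHI

VAL = 0xae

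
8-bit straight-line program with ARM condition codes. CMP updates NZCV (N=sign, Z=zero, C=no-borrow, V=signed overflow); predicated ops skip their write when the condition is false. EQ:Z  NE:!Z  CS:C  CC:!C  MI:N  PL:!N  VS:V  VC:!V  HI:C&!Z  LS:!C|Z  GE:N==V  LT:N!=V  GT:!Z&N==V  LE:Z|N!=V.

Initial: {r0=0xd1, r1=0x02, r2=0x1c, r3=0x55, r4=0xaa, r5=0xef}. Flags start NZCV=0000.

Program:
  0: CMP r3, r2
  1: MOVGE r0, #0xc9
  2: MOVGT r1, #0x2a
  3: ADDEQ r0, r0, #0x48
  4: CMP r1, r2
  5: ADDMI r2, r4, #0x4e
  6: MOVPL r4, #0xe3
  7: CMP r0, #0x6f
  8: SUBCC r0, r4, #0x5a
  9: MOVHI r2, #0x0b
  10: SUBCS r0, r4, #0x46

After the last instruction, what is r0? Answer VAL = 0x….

[0] flags=0010 → (cmp)
[1] flags=0010 GE?T → r0=0xc9
[2] flags=0010 GT?T → r1=0x2a
[3] flags=0010 EQ?F → skip
[4] flags=0010 → (cmp)
[5] flags=0010 MI?F → skip
[6] flags=0010 PL?T → r4=0xe3
[7] flags=0011 → (cmp)
[8] flags=0011 CC?F → skip
[9] flags=0011 HI?T → r2=0x0b
[10] flags=0011 CS?T → r0=0x9d

VAL = 0x9d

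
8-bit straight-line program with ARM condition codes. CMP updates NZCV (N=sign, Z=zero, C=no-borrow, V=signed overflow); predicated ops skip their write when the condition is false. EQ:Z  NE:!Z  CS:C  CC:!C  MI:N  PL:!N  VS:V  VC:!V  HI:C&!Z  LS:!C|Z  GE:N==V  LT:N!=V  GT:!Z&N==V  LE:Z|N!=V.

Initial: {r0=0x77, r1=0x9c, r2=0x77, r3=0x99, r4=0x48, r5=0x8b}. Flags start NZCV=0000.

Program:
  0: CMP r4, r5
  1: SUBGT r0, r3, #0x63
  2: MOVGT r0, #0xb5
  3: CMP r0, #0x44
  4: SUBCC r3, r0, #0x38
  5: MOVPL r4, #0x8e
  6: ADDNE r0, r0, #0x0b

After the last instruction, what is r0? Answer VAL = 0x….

VAL = 0xc0

0: ✓ CMP  NZCV=1001
1: ✓ SUBGT  r0←0x36
2: ✓ MOVGT  r0←0xb5
3: ✓ CMP  NZCV=0011
4: · SUBCC
5: ✓ MOVPL  r4←0x8e
6: ✓ ADDNE  r0←0xc0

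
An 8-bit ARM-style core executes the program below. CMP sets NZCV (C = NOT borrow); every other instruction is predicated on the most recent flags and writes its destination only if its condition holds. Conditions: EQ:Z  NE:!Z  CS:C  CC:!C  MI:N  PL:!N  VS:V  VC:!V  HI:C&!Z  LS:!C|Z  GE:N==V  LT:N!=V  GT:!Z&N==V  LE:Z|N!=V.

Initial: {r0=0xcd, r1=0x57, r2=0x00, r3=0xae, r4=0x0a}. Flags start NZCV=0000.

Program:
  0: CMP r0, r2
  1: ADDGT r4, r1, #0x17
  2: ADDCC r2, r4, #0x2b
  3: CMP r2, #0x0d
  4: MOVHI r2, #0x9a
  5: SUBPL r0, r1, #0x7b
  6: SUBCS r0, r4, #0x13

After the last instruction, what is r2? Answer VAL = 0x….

0: ✓ CMP  NZCV=1010
1: · ADDGT
2: · ADDCC
3: ✓ CMP  NZCV=1000
4: · MOVHI
5: · SUBPL
6: · SUBCS

VAL = 0x00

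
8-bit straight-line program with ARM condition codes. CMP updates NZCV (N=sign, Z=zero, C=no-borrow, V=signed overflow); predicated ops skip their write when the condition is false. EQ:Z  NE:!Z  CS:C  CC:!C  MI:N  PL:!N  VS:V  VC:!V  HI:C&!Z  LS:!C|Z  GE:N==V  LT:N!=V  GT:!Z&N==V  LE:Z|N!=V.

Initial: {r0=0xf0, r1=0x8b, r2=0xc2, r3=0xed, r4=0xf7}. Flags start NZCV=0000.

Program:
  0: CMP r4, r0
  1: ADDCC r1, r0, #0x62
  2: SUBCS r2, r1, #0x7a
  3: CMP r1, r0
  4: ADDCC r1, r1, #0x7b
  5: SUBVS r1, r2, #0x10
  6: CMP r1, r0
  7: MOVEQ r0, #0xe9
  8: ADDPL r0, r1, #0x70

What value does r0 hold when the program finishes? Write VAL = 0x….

VAL = 0x76

0: ✓ CMP  NZCV=0010
1: · ADDCC
2: ✓ SUBCS  r2←0x11
3: ✓ CMP  NZCV=1000
4: ✓ ADDCC  r1←0x06
5: · SUBVS
6: ✓ CMP  NZCV=0000
7: · MOVEQ
8: ✓ ADDPL  r0←0x76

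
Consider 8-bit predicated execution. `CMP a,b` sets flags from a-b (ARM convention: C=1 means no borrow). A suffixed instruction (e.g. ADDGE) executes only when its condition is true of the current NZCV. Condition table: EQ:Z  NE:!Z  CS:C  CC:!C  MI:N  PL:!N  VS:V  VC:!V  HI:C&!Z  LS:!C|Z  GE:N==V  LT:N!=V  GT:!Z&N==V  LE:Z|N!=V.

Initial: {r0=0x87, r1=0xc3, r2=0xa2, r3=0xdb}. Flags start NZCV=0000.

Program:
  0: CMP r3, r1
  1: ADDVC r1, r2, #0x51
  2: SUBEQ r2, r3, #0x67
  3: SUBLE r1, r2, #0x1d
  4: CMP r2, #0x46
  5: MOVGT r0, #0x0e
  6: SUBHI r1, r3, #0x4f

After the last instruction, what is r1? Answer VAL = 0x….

VAL = 0x8c

[0] flags=0010 → (cmp)
[1] flags=0010 VC?T → r1=0xf3
[2] flags=0010 EQ?F → skip
[3] flags=0010 LE?F → skip
[4] flags=0011 → (cmp)
[5] flags=0011 GT?F → skip
[6] flags=0011 HI?T → r1=0x8c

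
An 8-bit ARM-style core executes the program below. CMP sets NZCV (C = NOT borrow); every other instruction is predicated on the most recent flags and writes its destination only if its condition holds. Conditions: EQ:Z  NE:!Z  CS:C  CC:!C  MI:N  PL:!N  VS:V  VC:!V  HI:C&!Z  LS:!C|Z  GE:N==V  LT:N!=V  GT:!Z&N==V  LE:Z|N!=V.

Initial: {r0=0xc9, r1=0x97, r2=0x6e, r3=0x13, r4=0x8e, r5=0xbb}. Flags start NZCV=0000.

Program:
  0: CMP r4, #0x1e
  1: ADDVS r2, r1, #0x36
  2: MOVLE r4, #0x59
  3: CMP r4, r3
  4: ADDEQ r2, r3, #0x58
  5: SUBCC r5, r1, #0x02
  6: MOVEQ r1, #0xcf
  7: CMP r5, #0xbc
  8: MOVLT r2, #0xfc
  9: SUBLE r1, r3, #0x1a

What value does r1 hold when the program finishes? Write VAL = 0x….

VAL = 0xf9

0: ✓ CMP  NZCV=0011
1: ✓ ADDVS  r2←0xcd
2: ✓ MOVLE  r4←0x59
3: ✓ CMP  NZCV=0010
4: · ADDEQ
5: · SUBCC
6: · MOVEQ
7: ✓ CMP  NZCV=1000
8: ✓ MOVLT  r2←0xfc
9: ✓ SUBLE  r1←0xf9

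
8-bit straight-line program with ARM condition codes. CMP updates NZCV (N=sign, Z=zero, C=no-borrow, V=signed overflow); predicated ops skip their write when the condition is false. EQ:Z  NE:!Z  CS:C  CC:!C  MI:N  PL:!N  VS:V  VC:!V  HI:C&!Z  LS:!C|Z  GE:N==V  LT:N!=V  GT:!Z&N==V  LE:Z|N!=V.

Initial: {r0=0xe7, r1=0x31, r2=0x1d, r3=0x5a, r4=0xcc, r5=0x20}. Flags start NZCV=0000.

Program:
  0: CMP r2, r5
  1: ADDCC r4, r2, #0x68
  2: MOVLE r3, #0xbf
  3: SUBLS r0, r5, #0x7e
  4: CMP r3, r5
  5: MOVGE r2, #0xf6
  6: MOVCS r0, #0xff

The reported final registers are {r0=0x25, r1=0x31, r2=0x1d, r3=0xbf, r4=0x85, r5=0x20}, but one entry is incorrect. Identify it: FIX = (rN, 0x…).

[0] flags=1000 → (cmp)
[1] flags=1000 CC?T → r4=0x85
[2] flags=1000 LE?T → r3=0xbf
[3] flags=1000 LS?T → r0=0xa2
[4] flags=1010 → (cmp)
[5] flags=1010 GE?F → skip
[6] flags=1010 CS?T → r0=0xff

FIX = (r0, 0xff)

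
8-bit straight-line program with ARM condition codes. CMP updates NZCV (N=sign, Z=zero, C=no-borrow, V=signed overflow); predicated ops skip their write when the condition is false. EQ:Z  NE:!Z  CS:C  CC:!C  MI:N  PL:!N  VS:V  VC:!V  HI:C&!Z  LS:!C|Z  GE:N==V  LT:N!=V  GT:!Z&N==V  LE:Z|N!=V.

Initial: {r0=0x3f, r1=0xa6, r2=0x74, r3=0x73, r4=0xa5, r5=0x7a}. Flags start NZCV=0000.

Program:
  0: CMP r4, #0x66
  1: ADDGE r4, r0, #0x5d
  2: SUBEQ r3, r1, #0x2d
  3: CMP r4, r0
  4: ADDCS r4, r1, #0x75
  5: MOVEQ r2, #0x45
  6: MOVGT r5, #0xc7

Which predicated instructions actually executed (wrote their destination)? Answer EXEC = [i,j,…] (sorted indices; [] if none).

0: ✓ CMP  NZCV=0011
1: · ADDGE
2: · SUBEQ
3: ✓ CMP  NZCV=0011
4: ✓ ADDCS  r4←0x1b
5: · MOVEQ
6: · MOVGT

EXEC = [4]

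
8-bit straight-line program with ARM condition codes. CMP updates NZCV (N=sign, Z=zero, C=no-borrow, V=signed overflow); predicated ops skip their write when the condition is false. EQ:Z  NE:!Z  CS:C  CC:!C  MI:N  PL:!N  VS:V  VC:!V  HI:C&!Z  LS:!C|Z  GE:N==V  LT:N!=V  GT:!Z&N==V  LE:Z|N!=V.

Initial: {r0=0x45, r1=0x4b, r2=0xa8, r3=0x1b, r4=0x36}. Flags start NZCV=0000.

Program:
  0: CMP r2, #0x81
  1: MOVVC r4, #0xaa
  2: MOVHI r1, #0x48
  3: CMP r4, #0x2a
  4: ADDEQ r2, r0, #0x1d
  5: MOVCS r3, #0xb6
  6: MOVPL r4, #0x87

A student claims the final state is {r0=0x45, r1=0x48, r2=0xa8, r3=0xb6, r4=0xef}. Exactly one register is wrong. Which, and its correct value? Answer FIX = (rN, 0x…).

[0] flags=0010 → (cmp)
[1] flags=0010 VC?T → r4=0xaa
[2] flags=0010 HI?T → r1=0x48
[3] flags=1010 → (cmp)
[4] flags=1010 EQ?F → skip
[5] flags=1010 CS?T → r3=0xb6
[6] flags=1010 PL?F → skip

FIX = (r4, 0xaa)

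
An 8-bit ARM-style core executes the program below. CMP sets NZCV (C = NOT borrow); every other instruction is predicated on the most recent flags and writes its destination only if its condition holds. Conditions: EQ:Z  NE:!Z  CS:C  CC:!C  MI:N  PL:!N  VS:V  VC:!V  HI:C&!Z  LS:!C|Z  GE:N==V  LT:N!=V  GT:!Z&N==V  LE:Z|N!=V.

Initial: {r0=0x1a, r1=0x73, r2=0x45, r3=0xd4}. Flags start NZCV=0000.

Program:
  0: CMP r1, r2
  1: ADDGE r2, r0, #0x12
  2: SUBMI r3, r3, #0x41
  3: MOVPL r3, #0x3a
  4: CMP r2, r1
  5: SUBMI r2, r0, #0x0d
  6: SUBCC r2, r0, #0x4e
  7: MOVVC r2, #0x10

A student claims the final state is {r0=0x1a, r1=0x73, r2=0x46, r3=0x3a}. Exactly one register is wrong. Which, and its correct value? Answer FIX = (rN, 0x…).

FIX = (r2, 0x10)

[0] flags=0010 → (cmp)
[1] flags=0010 GE?T → r2=0x2c
[2] flags=0010 MI?F → skip
[3] flags=0010 PL?T → r3=0x3a
[4] flags=1000 → (cmp)
[5] flags=1000 MI?T → r2=0x0d
[6] flags=1000 CC?T → r2=0xcc
[7] flags=1000 VC?T → r2=0x10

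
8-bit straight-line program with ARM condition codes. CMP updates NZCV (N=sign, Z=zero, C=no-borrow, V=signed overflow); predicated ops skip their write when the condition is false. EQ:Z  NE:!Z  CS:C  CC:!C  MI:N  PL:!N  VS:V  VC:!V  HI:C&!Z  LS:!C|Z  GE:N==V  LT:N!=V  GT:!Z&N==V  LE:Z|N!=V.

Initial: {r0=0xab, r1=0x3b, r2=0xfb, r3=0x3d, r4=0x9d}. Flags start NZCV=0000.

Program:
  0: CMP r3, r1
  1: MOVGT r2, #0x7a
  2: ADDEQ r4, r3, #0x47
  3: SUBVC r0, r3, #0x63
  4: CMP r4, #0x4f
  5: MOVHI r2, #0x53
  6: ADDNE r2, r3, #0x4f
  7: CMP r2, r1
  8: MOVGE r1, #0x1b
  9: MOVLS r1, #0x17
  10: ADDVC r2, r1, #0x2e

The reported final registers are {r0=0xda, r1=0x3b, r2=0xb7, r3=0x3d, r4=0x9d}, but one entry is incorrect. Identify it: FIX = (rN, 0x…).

0: ✓ CMP  NZCV=0010
1: ✓ MOVGT  r2←0x7a
2: · ADDEQ
3: ✓ SUBVC  r0←0xda
4: ✓ CMP  NZCV=0011
5: ✓ MOVHI  r2←0x53
6: ✓ ADDNE  r2←0x8c
7: ✓ CMP  NZCV=0011
8: · MOVGE
9: · MOVLS
10: · ADDVC

FIX = (r2, 0x8c)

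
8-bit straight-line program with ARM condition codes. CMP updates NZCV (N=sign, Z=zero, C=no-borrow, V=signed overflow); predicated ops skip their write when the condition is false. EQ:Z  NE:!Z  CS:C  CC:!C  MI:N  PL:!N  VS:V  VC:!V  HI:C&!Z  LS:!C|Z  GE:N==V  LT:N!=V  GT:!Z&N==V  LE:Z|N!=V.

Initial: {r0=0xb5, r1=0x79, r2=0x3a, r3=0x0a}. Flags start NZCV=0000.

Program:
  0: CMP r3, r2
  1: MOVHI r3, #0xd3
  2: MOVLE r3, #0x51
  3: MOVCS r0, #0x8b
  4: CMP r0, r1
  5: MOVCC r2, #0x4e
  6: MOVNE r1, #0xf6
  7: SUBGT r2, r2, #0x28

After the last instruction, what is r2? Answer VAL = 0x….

[0] flags=1000 → (cmp)
[1] flags=1000 HI?F → skip
[2] flags=1000 LE?T → r3=0x51
[3] flags=1000 CS?F → skip
[4] flags=0011 → (cmp)
[5] flags=0011 CC?F → skip
[6] flags=0011 NE?T → r1=0xf6
[7] flags=0011 GT?F → skip

VAL = 0x3a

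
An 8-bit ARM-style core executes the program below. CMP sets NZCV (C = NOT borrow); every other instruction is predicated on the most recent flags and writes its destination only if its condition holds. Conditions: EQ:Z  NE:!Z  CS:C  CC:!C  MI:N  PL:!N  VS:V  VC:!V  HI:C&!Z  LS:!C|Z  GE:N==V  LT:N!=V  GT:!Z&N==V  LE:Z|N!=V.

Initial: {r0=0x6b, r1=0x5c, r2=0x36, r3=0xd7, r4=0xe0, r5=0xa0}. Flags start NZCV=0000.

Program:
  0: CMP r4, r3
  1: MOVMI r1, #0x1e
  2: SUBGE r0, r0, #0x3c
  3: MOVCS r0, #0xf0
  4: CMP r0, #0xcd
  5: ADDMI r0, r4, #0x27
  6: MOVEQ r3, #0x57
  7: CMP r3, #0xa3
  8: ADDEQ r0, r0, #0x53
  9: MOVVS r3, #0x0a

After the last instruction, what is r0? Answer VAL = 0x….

VAL = 0xf0

0: ✓ CMP  NZCV=0010
1: · MOVMI
2: ✓ SUBGE  r0←0x2f
3: ✓ MOVCS  r0←0xf0
4: ✓ CMP  NZCV=0010
5: · ADDMI
6: · MOVEQ
7: ✓ CMP  NZCV=0010
8: · ADDEQ
9: · MOVVS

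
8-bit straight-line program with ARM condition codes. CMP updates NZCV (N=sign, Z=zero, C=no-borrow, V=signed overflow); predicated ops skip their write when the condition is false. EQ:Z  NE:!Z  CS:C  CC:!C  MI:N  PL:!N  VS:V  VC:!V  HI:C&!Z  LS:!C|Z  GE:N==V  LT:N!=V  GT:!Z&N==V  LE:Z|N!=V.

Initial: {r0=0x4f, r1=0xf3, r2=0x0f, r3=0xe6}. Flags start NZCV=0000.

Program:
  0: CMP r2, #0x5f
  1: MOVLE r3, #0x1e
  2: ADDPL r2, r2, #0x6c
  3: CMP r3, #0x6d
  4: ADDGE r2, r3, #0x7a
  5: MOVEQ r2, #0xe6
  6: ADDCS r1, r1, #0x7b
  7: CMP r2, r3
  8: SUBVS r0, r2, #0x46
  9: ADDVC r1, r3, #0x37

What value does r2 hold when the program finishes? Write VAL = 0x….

0: ✓ CMP  NZCV=1000
1: ✓ MOVLE  r3←0x1e
2: · ADDPL
3: ✓ CMP  NZCV=1000
4: · ADDGE
5: · MOVEQ
6: · ADDCS
7: ✓ CMP  NZCV=1000
8: · SUBVS
9: ✓ ADDVC  r1←0x55

VAL = 0x0f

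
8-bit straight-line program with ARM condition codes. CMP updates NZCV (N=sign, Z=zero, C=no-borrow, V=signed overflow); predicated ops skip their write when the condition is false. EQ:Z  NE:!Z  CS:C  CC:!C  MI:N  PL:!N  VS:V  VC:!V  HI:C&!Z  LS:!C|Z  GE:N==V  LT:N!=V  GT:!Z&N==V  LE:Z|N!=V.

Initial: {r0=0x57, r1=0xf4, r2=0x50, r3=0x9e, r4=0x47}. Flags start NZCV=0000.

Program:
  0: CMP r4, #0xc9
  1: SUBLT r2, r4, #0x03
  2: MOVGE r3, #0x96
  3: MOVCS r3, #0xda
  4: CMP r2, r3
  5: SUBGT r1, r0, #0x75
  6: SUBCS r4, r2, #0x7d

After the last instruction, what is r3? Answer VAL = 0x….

VAL = 0x96

0: ✓ CMP  NZCV=0000
1: · SUBLT
2: ✓ MOVGE  r3←0x96
3: · MOVCS
4: ✓ CMP  NZCV=1001
5: ✓ SUBGT  r1←0xe2
6: · SUBCS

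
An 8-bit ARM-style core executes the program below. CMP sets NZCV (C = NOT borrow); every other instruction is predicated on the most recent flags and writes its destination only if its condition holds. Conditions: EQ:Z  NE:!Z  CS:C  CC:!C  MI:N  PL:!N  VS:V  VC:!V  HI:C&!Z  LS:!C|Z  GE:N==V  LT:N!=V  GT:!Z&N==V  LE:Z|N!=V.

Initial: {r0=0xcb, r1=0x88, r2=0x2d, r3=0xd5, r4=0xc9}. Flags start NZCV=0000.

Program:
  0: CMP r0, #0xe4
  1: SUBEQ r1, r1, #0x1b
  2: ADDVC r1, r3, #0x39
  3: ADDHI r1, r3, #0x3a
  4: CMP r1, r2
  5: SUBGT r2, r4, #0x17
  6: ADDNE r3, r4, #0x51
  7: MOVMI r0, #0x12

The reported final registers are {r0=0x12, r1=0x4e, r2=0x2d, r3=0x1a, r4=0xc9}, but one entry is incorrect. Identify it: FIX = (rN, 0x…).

0: ✓ CMP  NZCV=1000
1: · SUBEQ
2: ✓ ADDVC  r1←0x0e
3: · ADDHI
4: ✓ CMP  NZCV=1000
5: · SUBGT
6: ✓ ADDNE  r3←0x1a
7: ✓ MOVMI  r0←0x12

FIX = (r1, 0x0e)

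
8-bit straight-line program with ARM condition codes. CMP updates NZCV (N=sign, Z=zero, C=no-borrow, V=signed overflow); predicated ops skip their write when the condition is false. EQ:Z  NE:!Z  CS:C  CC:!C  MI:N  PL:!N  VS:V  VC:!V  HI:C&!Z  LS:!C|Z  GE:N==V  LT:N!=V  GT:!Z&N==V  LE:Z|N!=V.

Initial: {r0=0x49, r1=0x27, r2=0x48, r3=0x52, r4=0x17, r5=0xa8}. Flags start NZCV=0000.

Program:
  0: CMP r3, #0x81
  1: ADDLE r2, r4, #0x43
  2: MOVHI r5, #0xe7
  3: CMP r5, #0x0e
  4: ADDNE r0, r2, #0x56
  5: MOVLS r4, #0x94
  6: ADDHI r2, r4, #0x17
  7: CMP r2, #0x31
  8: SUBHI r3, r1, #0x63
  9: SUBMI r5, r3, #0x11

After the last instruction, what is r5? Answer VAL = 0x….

0: ✓ CMP  NZCV=1001
1: · ADDLE
2: · MOVHI
3: ✓ CMP  NZCV=1010
4: ✓ ADDNE  r0←0x9e
5: · MOVLS
6: ✓ ADDHI  r2←0x2e
7: ✓ CMP  NZCV=1000
8: · SUBHI
9: ✓ SUBMI  r5←0x41

VAL = 0x41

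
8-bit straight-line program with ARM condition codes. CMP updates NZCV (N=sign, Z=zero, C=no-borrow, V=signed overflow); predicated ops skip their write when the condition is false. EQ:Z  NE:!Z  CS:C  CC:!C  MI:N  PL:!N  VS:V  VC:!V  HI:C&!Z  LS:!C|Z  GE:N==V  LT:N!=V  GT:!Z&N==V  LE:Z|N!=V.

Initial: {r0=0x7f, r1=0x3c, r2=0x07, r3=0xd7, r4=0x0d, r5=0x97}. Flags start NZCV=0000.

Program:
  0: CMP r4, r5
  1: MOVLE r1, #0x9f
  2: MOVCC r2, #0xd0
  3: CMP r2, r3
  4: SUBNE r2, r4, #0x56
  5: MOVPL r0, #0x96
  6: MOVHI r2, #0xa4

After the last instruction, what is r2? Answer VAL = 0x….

[0] flags=0000 → (cmp)
[1] flags=0000 LE?F → skip
[2] flags=0000 CC?T → r2=0xd0
[3] flags=1000 → (cmp)
[4] flags=1000 NE?T → r2=0xb7
[5] flags=1000 PL?F → skip
[6] flags=1000 HI?F → skip

VAL = 0xb7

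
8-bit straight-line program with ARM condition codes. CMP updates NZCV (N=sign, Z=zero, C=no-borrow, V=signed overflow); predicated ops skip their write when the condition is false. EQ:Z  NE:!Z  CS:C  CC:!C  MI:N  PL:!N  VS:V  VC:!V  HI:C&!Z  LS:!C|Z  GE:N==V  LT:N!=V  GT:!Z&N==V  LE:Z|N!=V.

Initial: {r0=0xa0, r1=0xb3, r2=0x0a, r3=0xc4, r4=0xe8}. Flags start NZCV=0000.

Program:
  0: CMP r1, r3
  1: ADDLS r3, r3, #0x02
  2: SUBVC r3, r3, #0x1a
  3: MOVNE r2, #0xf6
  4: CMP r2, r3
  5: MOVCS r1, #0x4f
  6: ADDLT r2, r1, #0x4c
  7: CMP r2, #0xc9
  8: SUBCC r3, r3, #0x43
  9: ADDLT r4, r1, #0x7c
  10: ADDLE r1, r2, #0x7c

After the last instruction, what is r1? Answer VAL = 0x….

VAL = 0x4f

[0] flags=1000 → (cmp)
[1] flags=1000 LS?T → r3=0xc6
[2] flags=1000 VC?T → r3=0xac
[3] flags=1000 NE?T → r2=0xf6
[4] flags=0010 → (cmp)
[5] flags=0010 CS?T → r1=0x4f
[6] flags=0010 LT?F → skip
[7] flags=0010 → (cmp)
[8] flags=0010 CC?F → skip
[9] flags=0010 LT?F → skip
[10] flags=0010 LE?F → skip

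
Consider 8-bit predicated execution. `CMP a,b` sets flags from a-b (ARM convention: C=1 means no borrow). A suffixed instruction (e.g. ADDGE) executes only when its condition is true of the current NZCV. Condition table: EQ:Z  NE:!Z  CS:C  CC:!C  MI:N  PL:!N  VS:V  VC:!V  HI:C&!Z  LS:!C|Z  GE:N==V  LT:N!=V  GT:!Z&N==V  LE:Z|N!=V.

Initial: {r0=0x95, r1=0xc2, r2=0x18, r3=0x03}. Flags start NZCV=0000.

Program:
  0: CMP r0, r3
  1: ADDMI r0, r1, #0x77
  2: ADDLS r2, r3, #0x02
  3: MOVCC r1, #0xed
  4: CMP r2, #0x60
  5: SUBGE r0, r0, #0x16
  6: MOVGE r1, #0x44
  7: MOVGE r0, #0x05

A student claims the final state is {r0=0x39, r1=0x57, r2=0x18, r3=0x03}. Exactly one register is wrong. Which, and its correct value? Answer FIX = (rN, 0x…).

[0] flags=1010 → (cmp)
[1] flags=1010 MI?T → r0=0x39
[2] flags=1010 LS?F → skip
[3] flags=1010 CC?F → skip
[4] flags=1000 → (cmp)
[5] flags=1000 GE?F → skip
[6] flags=1000 GE?F → skip
[7] flags=1000 GE?F → skip

FIX = (r1, 0xc2)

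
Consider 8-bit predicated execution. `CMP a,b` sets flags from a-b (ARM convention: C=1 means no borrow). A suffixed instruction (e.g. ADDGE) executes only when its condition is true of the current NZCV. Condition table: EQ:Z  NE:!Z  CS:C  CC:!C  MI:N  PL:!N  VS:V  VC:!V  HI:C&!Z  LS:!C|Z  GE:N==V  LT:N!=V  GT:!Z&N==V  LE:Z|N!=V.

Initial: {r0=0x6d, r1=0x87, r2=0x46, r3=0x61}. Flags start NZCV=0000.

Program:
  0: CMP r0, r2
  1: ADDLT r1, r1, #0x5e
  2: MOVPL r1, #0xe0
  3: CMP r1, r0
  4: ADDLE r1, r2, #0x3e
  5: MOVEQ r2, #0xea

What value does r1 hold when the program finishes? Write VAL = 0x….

VAL = 0x84

[0] flags=0010 → (cmp)
[1] flags=0010 LT?F → skip
[2] flags=0010 PL?T → r1=0xe0
[3] flags=0011 → (cmp)
[4] flags=0011 LE?T → r1=0x84
[5] flags=0011 EQ?F → skip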